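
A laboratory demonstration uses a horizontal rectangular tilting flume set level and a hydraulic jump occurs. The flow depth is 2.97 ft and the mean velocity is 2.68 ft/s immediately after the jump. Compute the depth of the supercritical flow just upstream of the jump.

y₁ = 0.394 ft

Fr₂ = V₂/√(g·y₂) = 2.68/√(32.2×2.97) = 0.274.
Applying the sequent-depth relation in reverse, y₁/y₂ = ½[√(1 + 8Fr₂²) − 1] = ½[√1.601 − 1] = 0.133.
y₁ = 0.133 × 2.97 = 0.394 ft.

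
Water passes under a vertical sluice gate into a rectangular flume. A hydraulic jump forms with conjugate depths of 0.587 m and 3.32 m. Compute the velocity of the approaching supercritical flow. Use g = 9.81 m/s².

V₁ = 10.4 m/s

For a rectangular channel the momentum equation gives q² = ½·g·y₁·y₂·(y₁ + y₂) = ½×9.81×0.587×3.32×3.91 = 37.3.
q = √37.3 = 6.11 m²/s.
V₁ = q/y₁ = 6.11/0.587 = 10.4 m/s.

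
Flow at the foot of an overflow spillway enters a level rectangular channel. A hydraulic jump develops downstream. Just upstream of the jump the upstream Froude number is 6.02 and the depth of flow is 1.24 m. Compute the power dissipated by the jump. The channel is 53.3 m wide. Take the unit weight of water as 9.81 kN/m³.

Fr₁ = 6.02 (given).
From the momentum equation for a rectangular channel, y₂/y₁ = ½[√(1 + 8Fr₁²) − 1] = ½[√290.9 − 1] = 8.03.
y₂ = 8.03 × 1.24 = 9.96 m.
Head loss: ΔE = (y₂ − y₁)³/(4y₁y₂) = (9.96 − 1.24)³/(4×1.24×9.96) = 662/49.4 = 13.4 m.
V₁ = Fr₁·√(g·y₁) = 6.02×√(9.81×1.24) = 21.0 m/s; q = V₁·y₁ = 26.0 m²/s. Q = q·b = 26.0 × 53.3 = 1388 m³/s. P = γ·Q·ΔE = 9.81 × 1388 × 13.4 = 182490 kW.

P = 182490 kW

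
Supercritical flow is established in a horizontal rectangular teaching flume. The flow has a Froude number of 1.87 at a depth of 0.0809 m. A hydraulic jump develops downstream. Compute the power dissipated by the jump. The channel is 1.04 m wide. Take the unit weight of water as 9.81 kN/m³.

Fr₁ = 1.87 (given).
By Bélanger, y₂/y₁ = ½[√(1 + 8Fr₁²) − 1] = ½[√28.98 − 1] = 2.19.
y₂ = 2.19 × 0.0809 = 0.177 m.
Head loss: ΔE = (y₂ − y₁)³/(4y₁y₂) = (0.177 − 0.0809)³/(4×0.0809×0.177) = 0.000895/0.0574 = 0.0156 m.
V₁ = Fr₁·√(g·y₁) = 1.87×√(9.81×0.0809) = 1.67 m/s; q = V₁·y₁ = 0.135 m²/s. Q = q·b = 0.135 × 1.04 = 0.140 m³/s. P = γ·Q·ΔE = 9.81 × 0.140 × 0.0156 = 0.0215 kW.

P = 0.0215 kW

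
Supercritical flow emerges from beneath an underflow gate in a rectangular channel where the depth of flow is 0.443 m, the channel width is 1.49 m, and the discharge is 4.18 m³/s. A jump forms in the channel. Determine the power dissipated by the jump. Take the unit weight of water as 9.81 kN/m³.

q = Q/b = 4.18/1.49 = 2.81 m²/s; V₁ = q/y₁ = 6.33 m/s. Fr₁ = V₁/√(g·y₁) = 3.04.
By Bélanger, y₂/y₁ = ½[√(1 + 8Fr₁²) − 1] = ½[√74.82 − 1] = 3.83.
y₂ = 3.83 × 0.443 = 1.69 m.
V₂ = q/y₂ = 2.81/1.69 = 1.66 m/s. E₁ = y₁ + V₁²/2g = 2.49 m; E₂ = y₂ + V₂²/2g = 1.83 m. ΔE = E₁ − E₂ = 0.653 m.
P = γ·Q·ΔE = 9.81 × 4.18 × 0.653 = 26.8 kW.

P = 26.8 kW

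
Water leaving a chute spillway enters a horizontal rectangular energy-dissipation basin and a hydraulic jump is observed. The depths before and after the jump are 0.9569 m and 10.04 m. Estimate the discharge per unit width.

For a rectangular channel the momentum equation gives q² = ½·g·y₁·y₂·(y₁ + y₂) = ½×9.81×0.9569×10.04×11.00 = 518.2.
q = √518.2 = 22.76 m²/s.

q = 22.76 m²/s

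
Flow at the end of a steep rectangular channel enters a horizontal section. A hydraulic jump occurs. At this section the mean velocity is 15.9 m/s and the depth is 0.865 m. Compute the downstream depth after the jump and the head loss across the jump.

Fr₁ = V₁/√(g·y₁) = 15.9/√(9.81×0.865) = 5.46.
Conjugate-depth relation: y₂/y₁ = ½[√(1 + 8Fr₁²) − 1] = ½[√239.3 − 1] = 7.24.
y₂ = 7.24 × 0.865 = 6.26 m.
Head loss: ΔE = (y₂ − y₁)³/(4y₁y₂) = (6.26 − 0.865)³/(4×0.865×6.26) = 157/21.7 = 7.25 m.

y₂ = 6.26 m; ΔE = 7.25 m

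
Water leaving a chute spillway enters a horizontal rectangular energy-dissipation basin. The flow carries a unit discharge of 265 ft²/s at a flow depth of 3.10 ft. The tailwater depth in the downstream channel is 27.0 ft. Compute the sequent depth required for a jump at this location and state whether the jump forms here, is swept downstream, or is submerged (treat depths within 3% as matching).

y₂ = 36.0 ft; the jump is swept downstream

V₁ = q/y₁ = 265/3.10 = 85.5 ft/s. Fr₁ = V₁/√(g·y₁) = 85.5/√(32.2×3.10) = 8.56.
Bélanger equation: y₂/y₁ = ½[√(1 + 8Fr₁²) − 1] = ½[√586.7 − 1] = 11.6.
y₂ = 11.6 × 3.10 = 36.0 ft.
Tailwater y_tw = 27.0 ft: y_tw < y₂, so the jump is swept downstream.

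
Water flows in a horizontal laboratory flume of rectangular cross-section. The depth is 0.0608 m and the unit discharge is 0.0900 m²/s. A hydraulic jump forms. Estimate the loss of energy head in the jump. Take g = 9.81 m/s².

ΔE = 0.0134 m

V₁ = q/y₁ = 0.0900/0.0608 = 1.48 m/s. Fr₁ = V₁/√(g·y₁) = 1.48/√(9.81×0.0608) = 1.92.
Bélanger equation: y₂/y₁ = ½[√(1 + 8Fr₁²) − 1] = ½[√30.39 − 1] = 2.26.
y₂ = 2.26 × 0.0608 = 0.137 m.
Head loss: ΔE = (y₂ − y₁)³/(4y₁y₂) = (0.137 − 0.0608)³/(4×0.0608×0.137) = 0.000446/0.0334 = 0.0134 m.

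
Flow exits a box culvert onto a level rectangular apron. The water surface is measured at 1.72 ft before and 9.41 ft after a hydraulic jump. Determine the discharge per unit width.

For a rectangular channel the momentum equation gives q² = ½·g·y₁·y₂·(y₁ + y₂) = ½×32.2×1.72×9.41×11.1 = 2900.
q = √2900 = 53.9 ft²/s.

q = 53.9 ft²/s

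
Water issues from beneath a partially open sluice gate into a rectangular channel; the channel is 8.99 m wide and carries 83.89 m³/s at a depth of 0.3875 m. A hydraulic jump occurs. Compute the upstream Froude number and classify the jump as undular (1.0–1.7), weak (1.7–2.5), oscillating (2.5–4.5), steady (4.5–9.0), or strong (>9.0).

Fr₁ = 12.35; strong jump

q = Q/b = 83.89/8.99 = 9.331 m²/s; V₁ = q/y₁ = 24.08 m/s. Fr₁ = V₁/√(g·y₁) = 12.35.
Fr₁ = 12.35 lies in the strong range.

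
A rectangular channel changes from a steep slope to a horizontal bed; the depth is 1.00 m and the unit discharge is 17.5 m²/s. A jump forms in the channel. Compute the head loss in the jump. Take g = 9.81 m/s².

ΔE = 8.91 m

V₁ = q/y₁ = 17.5/1.00 = 17.5 m/s. Fr₁ = V₁/√(g·y₁) = 17.5/√(9.81×1.00) = 5.59.
From the momentum equation for a rectangular channel, y₂/y₁ = ½[√(1 + 8Fr₁²) − 1] = ½[√250.7 − 1] = 7.42.
y₂ = 7.42 × 1.00 = 7.42 m.
V₂ = q/y₂ = 17.5/7.42 = 2.36 m/s. E₁ = y₁ + V₁²/2g = 16.6 m; E₂ = y₂ + V₂²/2g = 7.70 m. ΔE = E₁ − E₂ = 8.91 m.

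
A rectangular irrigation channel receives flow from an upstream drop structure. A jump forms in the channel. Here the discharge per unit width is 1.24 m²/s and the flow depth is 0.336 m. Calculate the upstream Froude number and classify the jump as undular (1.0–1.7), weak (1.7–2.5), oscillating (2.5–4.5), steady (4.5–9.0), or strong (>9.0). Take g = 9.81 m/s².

V₁ = q/y₁ = 1.24/0.336 = 3.69 m/s. Fr₁ = V₁/√(g·y₁) = 3.69/√(9.81×0.336) = 2.03.
Fr₁ = 2.03 lies in the weak range.

Fr₁ = 2.03; weak jump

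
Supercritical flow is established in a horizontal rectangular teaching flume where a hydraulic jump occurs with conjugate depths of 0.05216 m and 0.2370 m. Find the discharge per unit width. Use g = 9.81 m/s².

For a rectangular channel the momentum equation gives q² = ½·g·y₁·y₂·(y₁ + y₂) = ½×9.81×0.05216×0.2370×0.2892 = 0.01753.
q = √0.01753 = 0.1324 m²/s.

q = 0.1324 m²/s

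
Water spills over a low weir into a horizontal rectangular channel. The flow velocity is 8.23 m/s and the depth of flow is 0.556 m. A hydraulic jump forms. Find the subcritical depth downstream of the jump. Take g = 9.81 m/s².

y₂ = 2.51 m

Fr₁ = V₁/√(g·y₁) = 8.23/√(9.81×0.556) = 3.52.
By Bélanger, y₂/y₁ = ½[√(1 + 8Fr₁²) − 1] = ½[√100.3 − 1] = 4.51.
y₂ = 4.51 × 0.556 = 2.51 m.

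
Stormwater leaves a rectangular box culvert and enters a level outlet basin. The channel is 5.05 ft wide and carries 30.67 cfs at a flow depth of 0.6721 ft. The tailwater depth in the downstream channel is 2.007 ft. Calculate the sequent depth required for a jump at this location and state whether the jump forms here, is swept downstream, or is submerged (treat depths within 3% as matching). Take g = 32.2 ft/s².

q = Q/b = 30.67/5.05 = 6.073 ft²/s; V₁ = q/y₁ = 9.036 ft/s. Fr₁ = V₁/√(g·y₁) = 1.942.
Sequent-depth ratio: y₂/y₁ = ½[√(1 + 8Fr₁²) − 1] = ½[√31.184 − 1] = 2.292.
y₂ = 2.292 × 0.6721 = 1.541 ft.
Tailwater y_tw = 2.007 ft: y_tw > y₂, so the jump is submerged.

y₂ = 1.541 ft; the jump is submerged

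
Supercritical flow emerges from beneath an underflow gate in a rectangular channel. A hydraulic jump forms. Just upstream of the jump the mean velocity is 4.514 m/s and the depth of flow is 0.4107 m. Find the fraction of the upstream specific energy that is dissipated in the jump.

ΔE/E₁ = 0.132 (13.2%)

Fr₁ = V₁/√(g·y₁) = 4.514/√(9.81×0.4107) = 2.249.
Sequent-depth ratio: y₂/y₁ = ½[√(1 + 8Fr₁²) − 1] = ½[√41.459 − 1] = 2.719.
y₂ = 2.719 × 0.4107 = 1.117 m.
E₁ = y₁ + V₁²/2g = 1.449 m. ΔE = (y₂ − y₁)³/(4y₁y₂) = 0.1919 m. ΔE/E₁ = 0.1919/1.449 = 0.132.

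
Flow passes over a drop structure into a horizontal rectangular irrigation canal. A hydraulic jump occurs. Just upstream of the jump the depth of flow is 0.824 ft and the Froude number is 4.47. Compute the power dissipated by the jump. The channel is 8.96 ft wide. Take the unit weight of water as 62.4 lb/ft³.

P = 77.2 hp

Fr₁ = 4.47 (given).
Conjugate-depth relation: y₂/y₁ = ½[√(1 + 8Fr₁²) − 1] = ½[√160.8 − 1] = 5.84.
y₂ = 5.84 × 0.824 = 4.81 ft.
Head loss: ΔE = (y₂ − y₁)³/(4y₁y₂) = (4.81 − 0.824)³/(4×0.824×4.81) = 63.5/15.9 = 4.00 ft.
V₁ = Fr₁·√(g·y₁) = 4.47×√(32.2×0.824) = 23.0 ft/s; q = V₁·y₁ = 19.0 ft²/s. Q = q·b = 19.0 × 8.96 = 170 cfs. P = γ·Q·ΔE/550 = 62.4 × 170 × 4.00 / 550 = 77.2 hp.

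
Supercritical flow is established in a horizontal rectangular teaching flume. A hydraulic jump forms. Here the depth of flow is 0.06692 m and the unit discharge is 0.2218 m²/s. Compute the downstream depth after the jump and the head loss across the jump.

V₁ = q/y₁ = 0.2218/0.06692 = 3.314 m/s. Fr₁ = V₁/√(g·y₁) = 3.314/√(9.81×0.06692) = 4.091.
From the momentum equation for a rectangular channel, y₂/y₁ = ½[√(1 + 8Fr₁²) − 1] = ½[√134.87 − 1] = 5.307.
y₂ = 5.307 × 0.06692 = 0.3551 m.
V₂ = q/y₂ = 0.2218/0.3551 = 0.6246 m/s. E₁ = y₁ + V₁²/2g = 0.6268 m; E₂ = y₂ + V₂²/2g = 0.3750 m. ΔE = E₁ − E₂ = 0.2518 m.

y₂ = 0.3551 m; ΔE = 0.2518 m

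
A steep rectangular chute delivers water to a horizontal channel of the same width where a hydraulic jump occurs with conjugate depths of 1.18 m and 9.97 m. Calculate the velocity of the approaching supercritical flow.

For a rectangular channel the momentum equation gives q² = ½·g·y₁·y₂·(y₁ + y₂) = ½×9.81×1.18×9.97×11.2 = 643.
q = √643 = 25.4 m²/s.
V₁ = q/y₁ = 25.4/1.18 = 21.5 m/s.

V₁ = 21.5 m/s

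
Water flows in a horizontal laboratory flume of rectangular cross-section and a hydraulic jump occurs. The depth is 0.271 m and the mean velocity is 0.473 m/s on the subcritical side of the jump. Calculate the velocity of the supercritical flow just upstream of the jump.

Fr₂ = V₂/√(g·y₂) = 0.473/√(9.81×0.271) = 0.290.
From the momentum equation (using Fr₂), y₁/y₂ = ½[√(1 + 8Fr₂²) − 1] = ½[√1.673 − 1] = 0.147.
y₁ = 0.147 × 0.271 = 0.0398 m.
V₁ = q/y₁ = 0.128/0.0398 = 3.22 m/s.

V₁ = 3.22 m/s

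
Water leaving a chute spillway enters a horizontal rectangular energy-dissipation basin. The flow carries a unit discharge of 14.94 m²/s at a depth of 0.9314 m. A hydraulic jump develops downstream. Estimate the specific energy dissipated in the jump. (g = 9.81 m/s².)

V₁ = q/y₁ = 14.94/0.9314 = 16.04 m/s. Fr₁ = V₁/√(g·y₁) = 16.04/√(9.81×0.9314) = 5.307.
Sequent-depth ratio: y₂/y₁ = ½[√(1 + 8Fr₁²) − 1] = ½[√226.28 − 1] = 7.021.
y₂ = 7.021 × 0.9314 = 6.540 m.
V₂ = q/y₂ = 14.94/6.540 = 2.285 m/s. E₁ = y₁ + V₁²/2g = 14.05 m; E₂ = y₂ + V₂²/2g = 6.806 m. ΔE = E₁ − E₂ = 7.240 m.

ΔE = 7.240 m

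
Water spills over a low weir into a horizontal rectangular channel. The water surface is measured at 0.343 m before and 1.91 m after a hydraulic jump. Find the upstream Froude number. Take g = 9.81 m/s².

Fr₁ = 4.28

For a rectangular channel the momentum equation gives q² = ½·g·y₁·y₂·(y₁ + y₂) = ½×9.81×0.343×1.91×2.25 = 7.24.
q = √7.24 = 2.69 m²/s.
V₁ = q/y₁ = 7.84 m/s; Fr₁ = V₁/√(g·y₁) = 4.28.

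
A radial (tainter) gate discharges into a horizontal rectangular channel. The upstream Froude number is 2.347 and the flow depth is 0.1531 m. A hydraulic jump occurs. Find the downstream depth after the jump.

y₂ = 0.4373 m

Fr₁ = 2.347 (given).
Bélanger equation: y₂/y₁ = ½[√(1 + 8Fr₁²) − 1] = ½[√45.067 − 1] = 2.857.
y₂ = 2.857 × 0.1531 = 0.4373 m.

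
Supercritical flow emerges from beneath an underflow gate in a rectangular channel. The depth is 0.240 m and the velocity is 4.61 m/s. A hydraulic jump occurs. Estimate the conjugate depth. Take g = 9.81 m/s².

Fr₁ = V₁/√(g·y₁) = 4.61/√(9.81×0.240) = 3.00.
Sequent-depth ratio: y₂/y₁ = ½[√(1 + 8Fr₁²) − 1] = ½[√73.21 − 1] = 3.78.
y₂ = 3.78 × 0.240 = 0.907 m.

y₂ = 0.907 m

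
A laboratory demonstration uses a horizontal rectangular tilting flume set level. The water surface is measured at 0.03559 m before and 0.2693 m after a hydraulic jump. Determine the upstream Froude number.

Fr₁ = 5.693

For a rectangular channel the momentum equation gives q² = ½·g·y₁·y₂·(y₁ + y₂) = ½×9.81×0.03559×0.2693×0.3049 = 0.01433.
q = √0.01433 = 0.1197 m²/s.
V₁ = q/y₁ = 3.364 m/s; Fr₁ = V₁/√(g·y₁) = 5.693.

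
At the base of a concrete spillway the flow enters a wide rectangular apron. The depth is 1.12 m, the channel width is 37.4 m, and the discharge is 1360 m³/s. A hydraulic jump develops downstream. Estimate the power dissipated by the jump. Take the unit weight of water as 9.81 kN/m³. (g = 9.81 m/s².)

P = 528091 kW

q = Q/b = 1360/37.4 = 36.4 m²/s; V₁ = q/y₁ = 32.5 m/s. Fr₁ = V₁/√(g·y₁) = 9.80.
Sequent-depth ratio: y₂/y₁ = ½[√(1 + 8Fr₁²) − 1] = ½[√768.5 − 1] = 13.4.
y₂ = 13.4 × 1.12 = 15.0 m.
Head loss: ΔE = (y₂ − y₁)³/(4y₁y₂) = (15.0 − 1.12)³/(4×1.12×15.0) = 2654/67.0 = 39.6 m.
P = γ·Q·ΔE = 9.81 × 1360 × 39.6 = 528091 kW.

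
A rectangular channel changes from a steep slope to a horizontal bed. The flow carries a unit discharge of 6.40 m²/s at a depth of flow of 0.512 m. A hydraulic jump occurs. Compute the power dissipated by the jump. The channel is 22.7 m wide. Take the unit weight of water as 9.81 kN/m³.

V₁ = q/y₁ = 6.40/0.512 = 12.5 m/s. Fr₁ = V₁/√(g·y₁) = 12.5/√(9.81×0.512) = 5.58.
Sequent-depth ratio: y₂/y₁ = ½[√(1 + 8Fr₁²) − 1] = ½[√249.9 − 1] = 7.40.
y₂ = 7.40 × 0.512 = 3.79 m.
V₂ = q/y₂ = 6.40/3.79 = 1.69 m/s. E₁ = y₁ + V₁²/2g = 8.48 m; E₂ = y₂ + V₂²/2g = 3.94 m. ΔE = E₁ − E₂ = 4.54 m.
Q = q·b = 6.40 × 22.7 = 145 m³/s. P = γ·Q·ΔE = 9.81 × 145 × 4.54 = 6470 kW.

P = 6470 kW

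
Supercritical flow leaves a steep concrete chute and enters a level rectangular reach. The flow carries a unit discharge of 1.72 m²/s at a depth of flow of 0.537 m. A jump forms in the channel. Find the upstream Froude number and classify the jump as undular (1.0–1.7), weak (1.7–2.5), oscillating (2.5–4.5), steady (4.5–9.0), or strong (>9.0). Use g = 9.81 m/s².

V₁ = q/y₁ = 1.72/0.537 = 3.20 m/s. Fr₁ = V₁/√(g·y₁) = 3.20/√(9.81×0.537) = 1.40.
Fr₁ = 1.40 lies in the undular range.

Fr₁ = 1.40; undular jump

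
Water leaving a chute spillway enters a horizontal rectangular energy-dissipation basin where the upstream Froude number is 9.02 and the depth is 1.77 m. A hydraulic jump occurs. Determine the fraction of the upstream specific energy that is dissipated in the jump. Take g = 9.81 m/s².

Fr₁ = 9.02 (given).
From the momentum equation for a rectangular channel, y₂/y₁ = ½[√(1 + 8Fr₁²) − 1] = ½[√651.9 − 1] = 12.3.
y₂ = 12.3 × 1.77 = 21.7 m.
E₁ = y₁(1 + Fr₁²/2) = 1.77×(1 + 9.02²/2) = 73.8 m. ΔE = (y₂ − y₁)³/(4y₁y₂) = 51.6 m. ΔE/E₁ = 51.6/73.8 = 0.699.

ΔE/E₁ = 0.699 (69.9%)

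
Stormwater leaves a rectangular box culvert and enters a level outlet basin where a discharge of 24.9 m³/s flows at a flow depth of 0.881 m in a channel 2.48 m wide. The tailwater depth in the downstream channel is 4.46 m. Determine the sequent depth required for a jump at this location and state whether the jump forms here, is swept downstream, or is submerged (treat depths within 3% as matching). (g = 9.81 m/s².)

y₂ = 4.41 m; the jump forms here

q = Q/b = 24.9/2.48 = 10.0 m²/s; V₁ = q/y₁ = 11.4 m/s. Fr₁ = V₁/√(g·y₁) = 3.88.
From the momentum equation for a rectangular channel, y₂/y₁ = ½[√(1 + 8Fr₁²) − 1] = ½[√121.2 − 1] = 5.01.
y₂ = 5.01 × 0.881 = 4.41 m.
Tailwater y_tw = 4.46 m: y_tw ≈ y₂, so the jump forms here.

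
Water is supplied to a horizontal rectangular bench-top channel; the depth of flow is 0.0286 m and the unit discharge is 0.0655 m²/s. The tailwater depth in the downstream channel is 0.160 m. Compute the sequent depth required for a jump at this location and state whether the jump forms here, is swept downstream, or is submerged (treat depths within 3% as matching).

y₂ = 0.161 m; the jump forms here

V₁ = q/y₁ = 0.0655/0.0286 = 2.29 m/s. Fr₁ = V₁/√(g·y₁) = 2.29/√(9.81×0.0286) = 4.32.
Bélanger equation: y₂/y₁ = ½[√(1 + 8Fr₁²) − 1] = ½[√150.6 − 1] = 5.64.
y₂ = 5.64 × 0.0286 = 0.161 m.
Tailwater y_tw = 0.160 m: y_tw ≈ y₂, so the jump forms here.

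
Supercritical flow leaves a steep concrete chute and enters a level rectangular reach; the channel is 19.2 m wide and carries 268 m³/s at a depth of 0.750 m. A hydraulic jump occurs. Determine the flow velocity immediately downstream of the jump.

q = Q/b = 268/19.2 = 14.0 m²/s; V₁ = q/y₁ = 18.6 m/s. Fr₁ = V₁/√(g·y₁) = 6.86.
Conjugate-depth relation: y₂/y₁ = ½[√(1 + 8Fr₁²) − 1] = ½[√377.6 − 1] = 9.22.
y₂ = 9.22 × 0.750 = 6.91 m.
V₂ = q/y₂ = 14.0/6.91 = 2.02 m/s.

V₂ = 2.02 m/s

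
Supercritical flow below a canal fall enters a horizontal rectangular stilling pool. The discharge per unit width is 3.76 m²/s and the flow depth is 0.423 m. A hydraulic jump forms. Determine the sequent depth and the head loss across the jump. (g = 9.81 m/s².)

y₂ = 2.41 m; ΔE = 1.92 m

V₁ = q/y₁ = 3.76/0.423 = 8.89 m/s. Fr₁ = V₁/√(g·y₁) = 8.89/√(9.81×0.423) = 4.36.
Conjugate-depth relation: y₂/y₁ = ½[√(1 + 8Fr₁²) − 1] = ½[√153.3 − 1] = 5.69.
y₂ = 5.69 × 0.423 = 2.41 m.
Head loss: ΔE = (y₂ − y₁)³/(4y₁y₂) = (2.41 − 0.423)³/(4×0.423×2.41) = 7.81/4.07 = 1.92 m.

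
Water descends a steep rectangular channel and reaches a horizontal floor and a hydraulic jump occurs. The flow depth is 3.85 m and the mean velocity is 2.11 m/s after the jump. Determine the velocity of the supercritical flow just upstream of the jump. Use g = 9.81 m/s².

V₁ = 10.7 m/s

Fr₂ = V₂/√(g·y₂) = 2.11/√(9.81×3.85) = 0.343.
Since the conjugate-depth ratio holds either way, y₁/y₂ = ½[√(1 + 8Fr₂²) − 1] = ½[√1.943 − 1] = 0.197.
y₁ = 0.197 × 3.85 = 0.758 m.
V₁ = q/y₁ = 8.12/0.758 = 10.7 m/s.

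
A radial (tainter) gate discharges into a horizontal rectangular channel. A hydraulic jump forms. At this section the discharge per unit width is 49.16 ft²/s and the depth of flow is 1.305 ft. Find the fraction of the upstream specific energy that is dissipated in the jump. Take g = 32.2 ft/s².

V₁ = q/y₁ = 49.16/1.305 = 37.67 ft/s. Fr₁ = V₁/√(g·y₁) = 37.67/√(32.2×1.305) = 5.811.
Sequent-depth ratio: y₂/y₁ = ½[√(1 + 8Fr₁²) − 1] = ½[√271.16 − 1] = 7.734.
y₂ = 7.734 × 1.305 = 10.09 ft.
E₁ = y₁ + V₁²/2g = 23.34 ft. ΔE = (y₂ − y₁)³/(4y₁y₂) = 12.88 ft. ΔE/E₁ = 12.88/23.34 = 0.552.

ΔE/E₁ = 0.552 (55.2%)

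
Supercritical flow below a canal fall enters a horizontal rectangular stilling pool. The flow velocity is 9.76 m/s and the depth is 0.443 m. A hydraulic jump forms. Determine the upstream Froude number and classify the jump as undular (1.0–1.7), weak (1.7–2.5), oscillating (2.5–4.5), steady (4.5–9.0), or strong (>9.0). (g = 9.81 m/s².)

Fr₁ = V₁/√(g·y₁) = 9.76/√(9.81×0.443) = 4.68.
Fr₁ = 4.68 lies in the steady range.

Fr₁ = 4.68; steady jump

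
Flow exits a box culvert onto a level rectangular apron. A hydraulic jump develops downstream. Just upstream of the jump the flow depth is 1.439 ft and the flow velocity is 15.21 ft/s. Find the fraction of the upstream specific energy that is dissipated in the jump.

ΔE/E₁ = 0.130 (13.0%)

Fr₁ = V₁/√(g·y₁) = 15.21/√(32.2×1.439) = 2.234.
From the momentum equation for a rectangular channel, y₂/y₁ = ½[√(1 + 8Fr₁²) − 1] = ½[√40.942 − 1] = 2.699.
y₂ = 2.699 × 1.439 = 3.884 ft.
E₁ = y₁ + V₁²/2g = 5.031 ft. ΔE = (y₂ − y₁)³/(4y₁y₂) = 0.6540 ft. ΔE/E₁ = 0.6540/5.031 = 0.130.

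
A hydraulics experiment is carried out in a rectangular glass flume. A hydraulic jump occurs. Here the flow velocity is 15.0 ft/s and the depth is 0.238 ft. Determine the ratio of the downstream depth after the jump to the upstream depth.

Fr₁ = V₁/√(g·y₁) = 15.0/√(32.2×0.238) = 5.42.
By Bélanger, y₂/y₁ = ½[√(1 + 8Fr₁²) − 1] = ½[√235.9 − 1] = 7.18.

y₂/y₁ = 7.18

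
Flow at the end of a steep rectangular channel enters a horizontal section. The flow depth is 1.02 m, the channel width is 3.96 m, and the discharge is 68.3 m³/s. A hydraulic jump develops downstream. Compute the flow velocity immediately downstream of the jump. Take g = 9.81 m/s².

q = Q/b = 68.3/3.96 = 17.2 m²/s; V₁ = q/y₁ = 16.9 m/s. Fr₁ = V₁/√(g·y₁) = 5.35.
By Bélanger, y₂/y₁ = ½[√(1 + 8Fr₁²) − 1] = ½[√229.6 − 1] = 7.08.
y₂ = 7.08 × 1.02 = 7.22 m.
V₂ = q/y₂ = 17.2/7.22 = 2.39 m/s.

V₂ = 2.39 m/s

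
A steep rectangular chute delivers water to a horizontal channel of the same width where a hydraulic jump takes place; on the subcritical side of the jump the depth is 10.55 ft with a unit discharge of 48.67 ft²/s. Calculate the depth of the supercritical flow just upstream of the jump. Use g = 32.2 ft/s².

y₁ = 1.188 ft

V₂ = q/y₂ = 48.67/10.55 = 4.613 ft/s; Fr₂ = V₂/√(g·y₂) = 0.2503.
From the momentum equation (using Fr₂), y₁/y₂ = ½[√(1 + 8Fr₂²) − 1] = ½[√1.5012 − 1] = 0.1126.
y₁ = 0.1126 × 10.55 = 1.188 ft.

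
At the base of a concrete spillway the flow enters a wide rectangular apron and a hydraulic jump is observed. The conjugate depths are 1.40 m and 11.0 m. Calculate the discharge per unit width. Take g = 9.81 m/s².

q = 30.6 m²/s

For a rectangular channel the momentum equation gives q² = ½·g·y₁·y₂·(y₁ + y₂) = ½×9.81×1.40×11.0×12.4 = 937.
q = √937 = 30.6 m²/s.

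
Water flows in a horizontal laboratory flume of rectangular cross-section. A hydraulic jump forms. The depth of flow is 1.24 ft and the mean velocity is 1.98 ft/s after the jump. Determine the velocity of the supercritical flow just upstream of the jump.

V₁ = 11.8 ft/s

Fr₂ = V₂/√(g·y₂) = 1.98/√(32.2×1.24) = 0.313.
Since the conjugate-depth ratio holds either way, y₁/y₂ = ½[√(1 + 8Fr₂²) − 1] = ½[√1.785 − 1] = 0.168.
y₁ = 0.168 × 1.24 = 0.208 ft.
V₁ = q/y₁ = 2.46/0.208 = 11.8 ft/s.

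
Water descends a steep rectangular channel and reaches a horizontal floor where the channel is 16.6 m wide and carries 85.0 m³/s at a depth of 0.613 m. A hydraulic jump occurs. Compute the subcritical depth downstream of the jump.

q = Q/b = 85.0/16.6 = 5.12 m²/s; V₁ = q/y₁ = 8.35 m/s. Fr₁ = V₁/√(g·y₁) = 3.41.
From the momentum equation for a rectangular channel, y₂/y₁ = ½[√(1 + 8Fr₁²) − 1] = ½[√93.82 − 1] = 4.34.
y₂ = 4.34 × 0.613 = 2.66 m.

y₂ = 2.66 m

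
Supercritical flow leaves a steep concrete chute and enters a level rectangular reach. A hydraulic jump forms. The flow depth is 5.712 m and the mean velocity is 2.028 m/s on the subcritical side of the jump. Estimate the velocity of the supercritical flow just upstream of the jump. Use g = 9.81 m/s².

V₁ = 15.61 m/s

Fr₂ = V₂/√(g·y₂) = 2.028/√(9.81×5.712) = 0.2709.
From the momentum equation (using Fr₂), y₁/y₂ = ½[√(1 + 8Fr₂²) − 1] = ½[√1.5872 − 1] = 0.1299.
y₁ = 0.1299 × 5.712 = 0.7421 m.
V₁ = q/y₁ = 11.58/0.7421 = 15.61 m/s.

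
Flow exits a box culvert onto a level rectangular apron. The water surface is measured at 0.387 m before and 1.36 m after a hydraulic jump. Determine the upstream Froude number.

For a rectangular channel the momentum equation gives q² = ½·g·y₁·y₂·(y₁ + y₂) = ½×9.81×0.387×1.36×1.75 = 4.51.
q = √4.51 = 2.12 m²/s.
V₁ = q/y₁ = 5.49 m/s; Fr₁ = V₁/√(g·y₁) = 2.82.

Fr₁ = 2.82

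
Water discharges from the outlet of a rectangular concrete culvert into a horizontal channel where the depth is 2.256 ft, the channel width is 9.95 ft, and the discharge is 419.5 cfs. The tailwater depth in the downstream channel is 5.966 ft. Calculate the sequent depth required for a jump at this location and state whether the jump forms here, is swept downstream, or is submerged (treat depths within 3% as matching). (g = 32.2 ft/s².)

q = Q/b = 419.5/9.95 = 42.16 ft²/s; V₁ = q/y₁ = 18.69 ft/s. Fr₁ = V₁/√(g·y₁) = 2.193.
By Bélanger, y₂/y₁ = ½[√(1 + 8Fr₁²) − 1] = ½[√39.462 − 1] = 2.641.
y₂ = 2.641 × 2.256 = 5.958 ft.
Tailwater y_tw = 5.966 ft: y_tw ≈ y₂, so the jump forms here.

y₂ = 5.958 ft; the jump forms here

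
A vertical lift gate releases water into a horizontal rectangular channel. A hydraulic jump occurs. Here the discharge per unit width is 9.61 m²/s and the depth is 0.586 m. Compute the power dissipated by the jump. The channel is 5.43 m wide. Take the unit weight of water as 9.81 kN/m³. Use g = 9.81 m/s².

V₁ = q/y₁ = 9.61/0.586 = 16.4 m/s. Fr₁ = V₁/√(g·y₁) = 16.4/√(9.81×0.586) = 6.84.
Conjugate-depth relation: y₂/y₁ = ½[√(1 + 8Fr₁²) − 1] = ½[√375.3 − 1] = 9.19.
y₂ = 9.19 × 0.586 = 5.38 m.
V₂ = q/y₂ = 9.61/5.38 = 1.79 m/s. E₁ = y₁ + V₁²/2g = 14.3 m; E₂ = y₂ + V₂²/2g = 5.55 m. ΔE = E₁ − E₂ = 8.75 m.
Q = q·b = 9.61 × 5.43 = 52.2 m³/s. P = γ·Q·ΔE = 9.81 × 52.2 × 8.75 = 4478 kW.

P = 4478 kW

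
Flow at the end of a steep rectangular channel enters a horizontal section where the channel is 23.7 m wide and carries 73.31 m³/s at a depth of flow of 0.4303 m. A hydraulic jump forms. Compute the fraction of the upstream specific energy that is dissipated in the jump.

ΔE/E₁ = 0.329 (32.9%)

q = Q/b = 73.31/23.7 = 3.093 m²/s; V₁ = q/y₁ = 7.189 m/s. Fr₁ = V₁/√(g·y₁) = 3.499.
Conjugate-depth relation: y₂/y₁ = ½[√(1 + 8Fr₁²) − 1] = ½[√98.935 − 1] = 4.473.
y₂ = 4.473 × 0.4303 = 1.925 m.
E₁ = y₁ + V₁²/2g = 3.064 m. ΔE = (y₂ − y₁)³/(4y₁y₂) = 1.008 m. ΔE/E₁ = 1.008/3.064 = 0.329.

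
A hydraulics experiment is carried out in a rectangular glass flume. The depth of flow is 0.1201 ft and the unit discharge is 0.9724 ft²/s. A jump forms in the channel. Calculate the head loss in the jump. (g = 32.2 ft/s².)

ΔE = 0.4606 ft

V₁ = q/y₁ = 0.9724/0.1201 = 8.097 ft/s. Fr₁ = V₁/√(g·y₁) = 8.097/√(32.2×0.1201) = 4.117.
From the momentum equation for a rectangular channel, y₂/y₁ = ½[√(1 + 8Fr₁²) − 1] = ½[√136.61 − 1] = 5.344.
y₂ = 5.344 × 0.1201 = 0.6418 ft.
Head loss: ΔE = (y₂ − y₁)³/(4y₁y₂) = (0.6418 − 0.1201)³/(4×0.1201×0.6418) = 0.1420/0.3083 = 0.4606 ft.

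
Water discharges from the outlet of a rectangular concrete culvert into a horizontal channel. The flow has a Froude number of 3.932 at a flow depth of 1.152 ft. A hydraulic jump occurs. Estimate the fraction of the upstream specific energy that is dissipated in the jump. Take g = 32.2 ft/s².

ΔE/E₁ = 0.383 (38.3%)

Fr₁ = 3.932 (given).
From the momentum equation for a rectangular channel, y₂/y₁ = ½[√(1 + 8Fr₁²) − 1] = ½[√124.68 − 1] = 5.083.
y₂ = 5.083 × 1.152 = 5.856 ft.
E₁ = y₁(1 + Fr₁²/2) = 1.152×(1 + 3.932²/2) = 10.06 ft. ΔE = (y₂ − y₁)³/(4y₁y₂) = 3.857 ft. ΔE/E₁ = 3.857/10.06 = 0.383.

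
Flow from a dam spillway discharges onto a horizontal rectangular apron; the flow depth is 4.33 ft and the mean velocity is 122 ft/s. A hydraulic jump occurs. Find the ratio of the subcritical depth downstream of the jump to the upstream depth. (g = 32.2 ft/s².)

y₂/y₁ = 14.1

Fr₁ = V₁/√(g·y₁) = 122/√(32.2×4.33) = 10.3.
Conjugate-depth relation: y₂/y₁ = ½[√(1 + 8Fr₁²) − 1] = ½[√855.0 − 1] = 14.1.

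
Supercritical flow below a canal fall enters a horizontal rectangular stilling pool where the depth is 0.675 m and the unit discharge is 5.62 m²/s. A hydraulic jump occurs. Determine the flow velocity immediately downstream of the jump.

V₁ = q/y₁ = 5.62/0.675 = 8.33 m/s. Fr₁ = V₁/√(g·y₁) = 8.33/√(9.81×0.675) = 3.24.
Conjugate-depth relation: y₂/y₁ = ½[√(1 + 8Fr₁²) − 1] = ½[√84.75 − 1] = 4.10.
y₂ = 4.10 × 0.675 = 2.77 m.
V₂ = q/y₂ = 5.62/2.77 = 2.03 m/s.

V₂ = 2.03 m/s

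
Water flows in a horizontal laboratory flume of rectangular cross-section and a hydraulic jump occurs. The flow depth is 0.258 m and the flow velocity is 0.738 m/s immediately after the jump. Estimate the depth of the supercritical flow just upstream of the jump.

y₁ = 0.0838 m

Fr₂ = V₂/√(g·y₂) = 0.738/√(9.81×0.258) = 0.464.
From the momentum equation (using Fr₂), y₁/y₂ = ½[√(1 + 8Fr₂²) − 1] = ½[√2.722 − 1] = 0.325.
y₁ = 0.325 × 0.258 = 0.0838 m.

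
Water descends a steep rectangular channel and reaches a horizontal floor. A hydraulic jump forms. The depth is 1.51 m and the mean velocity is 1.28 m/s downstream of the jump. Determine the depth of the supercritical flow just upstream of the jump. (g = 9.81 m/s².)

Fr₂ = V₂/√(g·y₂) = 1.28/√(9.81×1.51) = 0.333.
From the momentum equation (using Fr₂), y₁/y₂ = ½[√(1 + 8Fr₂²) − 1] = ½[√1.885 − 1] = 0.186.
y₁ = 0.186 × 1.51 = 0.282 m.

y₁ = 0.282 m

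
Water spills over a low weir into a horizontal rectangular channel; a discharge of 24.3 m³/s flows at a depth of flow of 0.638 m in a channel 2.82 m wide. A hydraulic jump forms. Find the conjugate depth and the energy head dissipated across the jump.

y₂ = 4.56 m; ΔE = 5.19 m

q = Q/b = 24.3/2.82 = 8.62 m²/s; V₁ = q/y₁ = 13.5 m/s. Fr₁ = V₁/√(g·y₁) = 5.40.
Conjugate-depth relation: y₂/y₁ = ½[√(1 + 8Fr₁²) − 1] = ½[√234.2 − 1] = 7.15.
y₂ = 7.15 × 0.638 = 4.56 m.
V₂ = q/y₂ = 8.62/4.56 = 1.89 m/s. E₁ = y₁ + V₁²/2g = 9.94 m; E₂ = y₂ + V₂²/2g = 4.74 m. ΔE = E₁ − E₂ = 5.19 m.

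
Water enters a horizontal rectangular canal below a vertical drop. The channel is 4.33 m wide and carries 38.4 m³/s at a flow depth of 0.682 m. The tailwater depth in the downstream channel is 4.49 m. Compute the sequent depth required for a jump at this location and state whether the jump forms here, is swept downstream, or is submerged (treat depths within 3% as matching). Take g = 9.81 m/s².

q = Q/b = 38.4/4.33 = 8.87 m²/s; V₁ = q/y₁ = 13.0 m/s. Fr₁ = V₁/√(g·y₁) = 5.03.
Sequent-depth ratio: y₂/y₁ = ½[√(1 + 8Fr₁²) − 1] = ½[√203.2 − 1] = 6.63.
y₂ = 6.63 × 0.682 = 4.52 m.
Tailwater y_tw = 4.49 m: y_tw ≈ y₂, so the jump forms here.

y₂ = 4.52 m; the jump forms here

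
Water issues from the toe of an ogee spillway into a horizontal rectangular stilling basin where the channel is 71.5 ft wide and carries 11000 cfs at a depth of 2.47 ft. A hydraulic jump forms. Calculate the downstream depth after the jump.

q = Q/b = 11000/71.5 = 154 ft²/s; V₁ = q/y₁ = 62.3 ft/s. Fr₁ = V₁/√(g·y₁) = 6.98.
From the momentum equation for a rectangular channel, y₂/y₁ = ½[√(1 + 8Fr₁²) − 1] = ½[√391.2 − 1] = 9.39.
y₂ = 9.39 × 2.47 = 23.2 ft.

y₂ = 23.2 ft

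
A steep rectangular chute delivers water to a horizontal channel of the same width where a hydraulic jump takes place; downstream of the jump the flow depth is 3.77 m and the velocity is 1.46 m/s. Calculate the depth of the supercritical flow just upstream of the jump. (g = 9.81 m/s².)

y₁ = 0.394 m

Fr₂ = V₂/√(g·y₂) = 1.46/√(9.81×3.77) = 0.240.
The Bélanger relation is symmetric: y₁/y₂ = ½[√(1 + 8Fr₂²) − 1] = ½[√1.461 − 1] = 0.104.
y₁ = 0.104 × 3.77 = 0.394 m.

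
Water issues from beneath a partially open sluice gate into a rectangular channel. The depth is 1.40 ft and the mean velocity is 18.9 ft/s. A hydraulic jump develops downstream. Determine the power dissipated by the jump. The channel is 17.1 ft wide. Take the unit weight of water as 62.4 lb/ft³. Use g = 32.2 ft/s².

P = 81.1 hp

Fr₁ = V₁/√(g·y₁) = 18.9/√(32.2×1.40) = 2.81.
By Bélanger, y₂/y₁ = ½[√(1 + 8Fr₁²) − 1] = ½[√64.39 − 1] = 3.51.
y₂ = 3.51 × 1.40 = 4.92 ft.
Head loss: ΔE = (y₂ − y₁)³/(4y₁y₂) = (4.92 − 1.40)³/(4×1.40×4.92) = 43.5/27.5 = 1.58 ft.
q = V₁·y₁ = 18.9 × 1.40 = 26.5 ft²/s. Q = q·b = 26.5 × 17.1 = 452 cfs. P = γ·Q·ΔE/550 = 62.4 × 452 × 1.58 / 550 = 81.1 hp.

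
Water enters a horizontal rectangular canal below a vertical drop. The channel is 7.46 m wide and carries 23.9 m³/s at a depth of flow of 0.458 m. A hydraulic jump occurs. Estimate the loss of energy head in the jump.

ΔE = 0.889 m

q = Q/b = 23.9/7.46 = 3.20 m²/s; V₁ = q/y₁ = 7.00 m/s. Fr₁ = V₁/√(g·y₁) = 3.30.
Sequent-depth ratio: y₂/y₁ = ½[√(1 + 8Fr₁²) − 1] = ½[√88.12 − 1] = 4.19.
y₂ = 4.19 × 0.458 = 1.92 m.
Head loss: ΔE = (y₂ − y₁)³/(4y₁y₂) = (1.92 − 0.458)³/(4×0.458×1.92) = 3.13/3.52 = 0.889 m.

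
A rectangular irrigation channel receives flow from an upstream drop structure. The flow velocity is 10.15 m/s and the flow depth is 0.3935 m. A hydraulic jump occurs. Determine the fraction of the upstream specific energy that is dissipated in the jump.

ΔE/E₁ = 0.504 (50.4%)

Fr₁ = V₁/√(g·y₁) = 10.15/√(9.81×0.3935) = 5.166.
Sequent-depth ratio: y₂/y₁ = ½[√(1 + 8Fr₁²) − 1] = ½[√214.51 − 1] = 6.823.
y₂ = 6.823 × 0.3935 = 2.685 m.
E₁ = y₁ + V₁²/2g = 5.644 m. ΔE = (y₂ − y₁)³/(4y₁y₂) = 2.847 m. ΔE/E₁ = 2.847/5.644 = 0.504.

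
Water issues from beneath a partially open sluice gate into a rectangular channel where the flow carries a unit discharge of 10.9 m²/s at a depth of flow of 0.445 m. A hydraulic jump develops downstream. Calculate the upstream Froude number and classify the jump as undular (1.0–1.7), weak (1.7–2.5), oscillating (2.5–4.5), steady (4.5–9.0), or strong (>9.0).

Fr₁ = 11.7; strong jump

V₁ = q/y₁ = 10.9/0.445 = 24.5 m/s. Fr₁ = V₁/√(g·y₁) = 24.5/√(9.81×0.445) = 11.7.
Fr₁ = 11.7 lies in the strong range.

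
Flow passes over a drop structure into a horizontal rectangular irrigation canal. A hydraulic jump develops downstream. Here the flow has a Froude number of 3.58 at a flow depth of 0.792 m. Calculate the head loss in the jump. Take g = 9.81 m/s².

Fr₁ = 3.58 (given).
Sequent-depth ratio: y₂/y₁ = ½[√(1 + 8Fr₁²) − 1] = ½[√103.5 − 1] = 4.59.
y₂ = 4.59 × 0.792 = 3.63 m.
V₁ = Fr₁·√(g·y₁) = 3.58×√(9.81×0.792) = 9.98 m/s; q = V₁·y₁ = 7.90 m²/s. V₂ = q/y₂ = 7.90/3.63 = 2.18 m/s. E₁ = y₁ + V₁²/2g = 5.87 m; E₂ = y₂ + V₂²/2g = 3.87 m. ΔE = E₁ − E₂ = 1.99 m.

ΔE = 1.99 m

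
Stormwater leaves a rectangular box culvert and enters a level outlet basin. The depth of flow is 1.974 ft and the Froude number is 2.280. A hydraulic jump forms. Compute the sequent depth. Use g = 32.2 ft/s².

Fr₁ = 2.280 (given).
Sequent-depth ratio: y₂/y₁ = ½[√(1 + 8Fr₁²) − 1] = ½[√42.587 − 1] = 2.763.
y₂ = 2.763 × 1.974 = 5.454 ft.

y₂ = 5.454 ft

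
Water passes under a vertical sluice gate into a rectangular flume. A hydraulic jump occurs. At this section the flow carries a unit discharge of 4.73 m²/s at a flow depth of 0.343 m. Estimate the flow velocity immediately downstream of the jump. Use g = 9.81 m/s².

V₂ = 1.36 m/s

V₁ = q/y₁ = 4.73/0.343 = 13.8 m/s. Fr₁ = V₁/√(g·y₁) = 13.8/√(9.81×0.343) = 7.52.
Conjugate-depth relation: y₂/y₁ = ½[√(1 + 8Fr₁²) − 1] = ½[√453.1 − 1] = 10.1.
y₂ = 10.1 × 0.343 = 3.48 m.
V₂ = q/y₂ = 4.73/3.48 = 1.36 m/s.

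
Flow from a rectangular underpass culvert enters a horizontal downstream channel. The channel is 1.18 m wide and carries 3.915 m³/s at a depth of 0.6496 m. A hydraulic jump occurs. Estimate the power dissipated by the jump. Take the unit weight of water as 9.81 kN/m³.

q = Q/b = 3.915/1.18 = 3.318 m²/s; V₁ = q/y₁ = 5.107 m/s. Fr₁ = V₁/√(g·y₁) = 2.023.
Bélanger equation: y₂/y₁ = ½[√(1 + 8Fr₁²) − 1] = ½[√33.748 − 1] = 2.405.
y₂ = 2.405 × 0.6496 = 1.562 m.
Head loss: ΔE = (y₂ − y₁)³/(4y₁y₂) = (1.562 − 0.6496)³/(4×0.6496×1.562) = 0.7597/4.059 = 0.1872 m.
P = γ·Q·ΔE = 9.81 × 3.915 × 0.1872 = 7.188 kW.

P = 7.188 kW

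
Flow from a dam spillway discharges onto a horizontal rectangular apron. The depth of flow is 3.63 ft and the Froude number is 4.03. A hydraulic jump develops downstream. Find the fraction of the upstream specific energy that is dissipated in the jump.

ΔE/E₁ = 0.395 (39.5%)

Fr₁ = 4.03 (given).
Bélanger equation: y₂/y₁ = ½[√(1 + 8Fr₁²) − 1] = ½[√130.9 − 1] = 5.22.
y₂ = 5.22 × 3.63 = 19.0 ft.
E₁ = y₁(1 + Fr₁²/2) = 3.63×(1 + 4.03²/2) = 33.1 ft. ΔE = (y₂ − y₁)³/(4y₁y₂) = 13.1 ft. ΔE/E₁ = 13.1/33.1 = 0.395.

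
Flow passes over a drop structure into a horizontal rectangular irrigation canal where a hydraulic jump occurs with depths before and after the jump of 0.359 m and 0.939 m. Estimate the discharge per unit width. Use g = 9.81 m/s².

q = 1.46 m²/s

For a rectangular channel the momentum equation gives q² = ½·g·y₁·y₂·(y₁ + y₂) = ½×9.81×0.359×0.939×1.30 = 2.15.
q = √2.15 = 1.46 m²/s.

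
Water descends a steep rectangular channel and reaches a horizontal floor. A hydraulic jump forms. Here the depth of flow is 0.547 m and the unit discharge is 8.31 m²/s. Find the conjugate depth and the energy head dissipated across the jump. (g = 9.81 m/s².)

y₂ = 4.81 m; ΔE = 7.35 m

V₁ = q/y₁ = 8.31/0.547 = 15.2 m/s. Fr₁ = V₁/√(g·y₁) = 15.2/√(9.81×0.547) = 6.56.
From the momentum equation for a rectangular channel, y₂/y₁ = ½[√(1 + 8Fr₁²) − 1] = ½[√345.1 − 1] = 8.79.
y₂ = 8.79 × 0.547 = 4.81 m.
V₂ = q/y₂ = 8.31/4.81 = 1.73 m/s. E₁ = y₁ + V₁²/2g = 12.3 m; E₂ = y₂ + V₂²/2g = 4.96 m. ΔE = E₁ − E₂ = 7.35 m.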